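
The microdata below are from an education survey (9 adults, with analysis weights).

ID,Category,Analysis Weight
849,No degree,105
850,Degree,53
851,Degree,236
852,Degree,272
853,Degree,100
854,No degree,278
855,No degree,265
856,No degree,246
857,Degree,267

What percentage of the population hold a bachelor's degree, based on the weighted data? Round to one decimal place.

50.9

Sum of weights for 'Degree' = 53 + 236 + 272 + 100 + 267 = 928
Total weight = 105 + 53 + 236 + 272 + 100 + 278 + 265 + 246 + 267 = 1822
Weighted proportion = 928 / 1822 = 0.50933041 → 50.933041%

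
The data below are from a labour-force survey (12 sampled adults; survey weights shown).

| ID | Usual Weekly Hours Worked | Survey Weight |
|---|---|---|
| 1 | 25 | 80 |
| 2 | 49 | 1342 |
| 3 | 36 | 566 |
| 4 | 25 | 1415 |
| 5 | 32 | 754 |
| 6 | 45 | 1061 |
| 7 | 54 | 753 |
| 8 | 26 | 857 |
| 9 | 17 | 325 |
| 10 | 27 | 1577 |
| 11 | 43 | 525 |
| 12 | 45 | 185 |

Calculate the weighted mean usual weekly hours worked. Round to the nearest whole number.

36

Weighted sum = 25×80 + 49×1342 + 36×566 + 25×1415 + 32×754 + 45×1061 + 54×753 + 26×857 + 17×325 + 27×1577 + 43×525 + 45×185
  = 2000 + 65758 + 20376 + 35375 + 24128 + 47745 + 40662 + 22282 + 5525 + 42579 + 22575 + 8325 = 337330
Sum of weights = 80 + 1342 + 566 + 1415 + 754 + 1061 + 753 + 857 + 325 + 1577 + 525 + 185 = 9440
Weighted mean = 337330 / 9440 = 35.73411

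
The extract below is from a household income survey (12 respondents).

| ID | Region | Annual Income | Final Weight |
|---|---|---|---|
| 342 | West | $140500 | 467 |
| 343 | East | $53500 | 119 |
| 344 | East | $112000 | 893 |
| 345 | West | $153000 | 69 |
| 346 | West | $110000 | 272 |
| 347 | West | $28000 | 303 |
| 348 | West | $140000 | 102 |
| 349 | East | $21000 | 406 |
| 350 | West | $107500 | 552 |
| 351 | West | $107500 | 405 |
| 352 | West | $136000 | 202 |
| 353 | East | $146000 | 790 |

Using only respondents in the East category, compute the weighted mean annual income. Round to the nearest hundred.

East rows: 343, 344, 349, 353
Weighted sum = 53500×119 + 112000×893 + 21000×406 + 146000×790
  = 6366500 + 100016000 + 8526000 + 115340000 = 230248500
Sum of weights = 119 + 893 + 406 + 790 = 2208
Weighted mean = 230248500 / 2208 = 104279.21

104300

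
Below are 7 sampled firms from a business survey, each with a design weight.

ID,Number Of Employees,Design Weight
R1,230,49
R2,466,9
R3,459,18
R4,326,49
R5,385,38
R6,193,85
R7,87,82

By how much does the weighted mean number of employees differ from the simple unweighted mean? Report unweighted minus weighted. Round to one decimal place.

Unweighted sum = 2146
Unweighted mean = 2146 / 7 = 306.57143
Weighted sum = 230×49 + 466×9 + 459×18 + 326×49 + 385×38 + 193×85 + 87×82
  = 77869
Sum of weights = 49 + 9 + 18 + 49 + 38 + 85 + 82 = 330
Weighted mean = 77869 / 330 = 235.96667
Difference (unweighted minus weighted) = 70.604762

70.6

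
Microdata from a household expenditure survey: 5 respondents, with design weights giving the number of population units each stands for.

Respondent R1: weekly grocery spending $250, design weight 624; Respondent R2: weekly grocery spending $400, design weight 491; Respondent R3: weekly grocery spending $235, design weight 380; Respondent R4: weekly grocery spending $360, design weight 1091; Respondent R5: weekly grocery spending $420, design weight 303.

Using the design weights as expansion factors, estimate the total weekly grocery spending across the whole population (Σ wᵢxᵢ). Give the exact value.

961720

Weighted total = 250×624 + 400×491 + 235×380 + 360×1091 + 420×303
  = 156000 + 196400 + 89300 + 392760 + 127260 = 961720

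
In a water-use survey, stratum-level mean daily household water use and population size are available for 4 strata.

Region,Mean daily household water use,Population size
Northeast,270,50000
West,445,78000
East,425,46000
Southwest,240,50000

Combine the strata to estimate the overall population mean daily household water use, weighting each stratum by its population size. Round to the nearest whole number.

356

Σ Nₕ·x̄ₕ = 79760000
Σ Nₕ = 50000 + 78000 + 46000 + 50000 = 224000
Overall mean = 79760000 / 224000 = 356.07143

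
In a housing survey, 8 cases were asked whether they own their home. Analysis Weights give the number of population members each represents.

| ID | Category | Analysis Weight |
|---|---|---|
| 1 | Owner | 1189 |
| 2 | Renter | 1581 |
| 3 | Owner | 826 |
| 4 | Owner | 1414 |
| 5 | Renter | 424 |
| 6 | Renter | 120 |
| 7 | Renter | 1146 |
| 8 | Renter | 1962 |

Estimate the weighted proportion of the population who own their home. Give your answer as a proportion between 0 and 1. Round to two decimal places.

0.40

Sum of weights for 'Owner' = 1189 + 826 + 1414 = 3429
Total weight = 1189 + 1581 + 826 + 1414 + 424 + 120 + 1146 + 1962 = 8662
Weighted proportion = 3429 / 8662 = 0.39586701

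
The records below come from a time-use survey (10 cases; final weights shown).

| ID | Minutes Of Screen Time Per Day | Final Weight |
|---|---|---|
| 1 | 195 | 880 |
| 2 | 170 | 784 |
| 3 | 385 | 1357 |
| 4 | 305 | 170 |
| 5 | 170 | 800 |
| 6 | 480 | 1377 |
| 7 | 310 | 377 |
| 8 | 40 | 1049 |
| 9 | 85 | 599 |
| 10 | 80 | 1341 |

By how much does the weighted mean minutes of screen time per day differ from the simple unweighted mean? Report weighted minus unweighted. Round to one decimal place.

Unweighted sum = 195 + 170 + 385 + 305 + 170 + 480 + 310 + 40 + 85 + 80 = 2220
Unweighted mean = 2220 / 10 = 222
Weighted sum = 195×880 + 170×784 + 385×1357 + 305×170 + 170×800 + 480×1377 + 310×377 + 40×1049 + 85×599 + 80×1341
  = 171600 + 133280 + 522445 + 51850 + 136000 + 660960 + 116870 + 41960 + 50915 + 107280 = 1993160
Sum of weights = 880 + 784 + 1357 + 170 + 800 + 1377 + 377 + 1049 + 599 + 1341 = 8734
Weighted mean = 1993160 / 8734 = 228.20701
Difference (weighted minus unweighted) = 6.2070071

6.2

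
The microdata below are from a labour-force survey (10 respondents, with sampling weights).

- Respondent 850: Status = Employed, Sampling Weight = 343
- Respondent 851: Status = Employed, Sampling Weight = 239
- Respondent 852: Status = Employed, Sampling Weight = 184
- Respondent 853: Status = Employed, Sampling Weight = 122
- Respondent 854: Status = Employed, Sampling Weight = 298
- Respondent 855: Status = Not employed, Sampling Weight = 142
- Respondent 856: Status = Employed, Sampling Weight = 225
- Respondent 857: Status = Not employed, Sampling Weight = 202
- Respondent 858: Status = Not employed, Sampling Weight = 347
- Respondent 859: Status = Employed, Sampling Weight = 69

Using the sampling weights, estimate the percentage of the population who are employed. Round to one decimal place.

Sum of weights for 'Employed' = 343 + 239 + 184 + 122 + 298 + 225 + 69 = 1480
Total weight = 343 + 239 + 184 + 122 + 298 + 142 + 225 + 202 + 347 + 69 = 2171
Weighted proportion = 1480 / 2171 = 0.6817135 → 68.17135%

68.2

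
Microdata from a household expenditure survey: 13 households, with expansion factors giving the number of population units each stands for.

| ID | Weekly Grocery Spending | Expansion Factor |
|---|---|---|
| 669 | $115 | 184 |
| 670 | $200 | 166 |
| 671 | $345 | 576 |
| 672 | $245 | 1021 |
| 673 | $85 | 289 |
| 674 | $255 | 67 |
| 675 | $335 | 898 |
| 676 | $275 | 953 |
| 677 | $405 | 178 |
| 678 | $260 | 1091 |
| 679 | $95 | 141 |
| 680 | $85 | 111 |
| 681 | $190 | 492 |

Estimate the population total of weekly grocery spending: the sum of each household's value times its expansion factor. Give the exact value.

1579840

Weighted total = 1579840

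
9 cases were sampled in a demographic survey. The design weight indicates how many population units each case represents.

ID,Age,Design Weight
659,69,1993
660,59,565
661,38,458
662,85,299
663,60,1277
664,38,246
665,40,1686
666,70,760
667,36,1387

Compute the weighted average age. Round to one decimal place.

Weighted sum = 69×1993 + 59×565 + 38×458 + 85×299 + 60×1277 + 38×246 + 40×1686 + 70×760 + 36×1387
  = 137517 + 33335 + 17404 + 25415 + 76620 + 9348 + 67440 + 53200 + 49932 = 470211
Sum of weights = 1993 + 565 + 458 + 299 + 1277 + 246 + 1686 + 760 + 1387 = 8671
Weighted mean = 470211 / 8671 = 54.228001

54.2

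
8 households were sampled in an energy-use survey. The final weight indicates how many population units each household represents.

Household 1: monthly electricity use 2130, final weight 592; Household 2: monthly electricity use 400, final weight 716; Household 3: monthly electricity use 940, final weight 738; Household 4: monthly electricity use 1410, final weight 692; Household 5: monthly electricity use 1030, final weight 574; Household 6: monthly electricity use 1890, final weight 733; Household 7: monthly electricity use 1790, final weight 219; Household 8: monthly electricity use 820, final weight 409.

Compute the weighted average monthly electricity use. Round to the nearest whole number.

Weighted sum = 2130×592 + 400×716 + 940×738 + 1410×692 + 1030×574 + 1890×733 + 1790×219 + 820×409
  = 1260960 + 286400 + 693720 + 975720 + 591220 + 1385370 + 392010 + 335380 = 5920780
Sum of weights = 592 + 716 + 738 + 692 + 574 + 733 + 219 + 409 = 4673
Weighted mean = 5920780 / 4673 = 1267.019

1267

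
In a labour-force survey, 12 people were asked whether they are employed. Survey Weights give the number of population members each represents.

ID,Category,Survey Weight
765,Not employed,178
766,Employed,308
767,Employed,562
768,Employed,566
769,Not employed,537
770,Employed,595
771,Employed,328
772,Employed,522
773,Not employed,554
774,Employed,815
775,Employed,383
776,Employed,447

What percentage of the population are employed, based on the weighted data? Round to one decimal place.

Sum of weights for 'Employed' = 308 + 562 + 566 + 595 + 328 + 522 + 815 + 383 + 447 = 4526
Total weight = 178 + 308 + 562 + 566 + 537 + 595 + 328 + 522 + 554 + 815 + 383 + 447 = 5795
Weighted proportion = 4526 / 5795 = 0.78101812 → 78.101812%

78.1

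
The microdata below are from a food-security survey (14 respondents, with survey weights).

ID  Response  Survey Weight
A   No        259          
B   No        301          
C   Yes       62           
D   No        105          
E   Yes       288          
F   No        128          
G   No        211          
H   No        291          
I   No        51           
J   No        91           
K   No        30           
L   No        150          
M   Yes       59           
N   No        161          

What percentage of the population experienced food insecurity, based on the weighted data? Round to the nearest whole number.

Sum of weights for 'Yes' = 62 + 288 + 59 = 409
Total weight = 2187
Weighted proportion = 409 / 2187 = 0.18701417 → 18.701417%

19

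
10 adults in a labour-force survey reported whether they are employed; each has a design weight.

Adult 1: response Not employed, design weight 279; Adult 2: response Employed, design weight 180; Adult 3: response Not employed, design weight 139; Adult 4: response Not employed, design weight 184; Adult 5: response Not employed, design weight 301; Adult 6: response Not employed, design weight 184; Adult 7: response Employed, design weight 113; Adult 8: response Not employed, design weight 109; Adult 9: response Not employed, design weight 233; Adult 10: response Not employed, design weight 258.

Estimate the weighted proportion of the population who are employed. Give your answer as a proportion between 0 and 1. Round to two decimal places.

Sum of weights for 'Employed' = 180 + 113 = 293
Total weight = 279 + 180 + 139 + 184 + 301 + 184 + 113 + 109 + 233 + 258 = 1980
Weighted proportion = 293 / 1980 = 0.1479798

0.15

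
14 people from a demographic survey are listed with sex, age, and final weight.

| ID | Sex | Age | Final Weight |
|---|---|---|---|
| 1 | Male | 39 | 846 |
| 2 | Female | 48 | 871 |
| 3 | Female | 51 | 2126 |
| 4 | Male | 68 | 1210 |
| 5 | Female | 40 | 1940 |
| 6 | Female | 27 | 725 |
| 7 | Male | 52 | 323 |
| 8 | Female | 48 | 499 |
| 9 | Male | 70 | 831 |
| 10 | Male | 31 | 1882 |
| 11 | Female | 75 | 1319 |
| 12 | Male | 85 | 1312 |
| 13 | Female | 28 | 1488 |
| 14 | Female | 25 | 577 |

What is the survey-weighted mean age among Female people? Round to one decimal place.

Female rows: 2, 3, 5, 6, 8, 11, 13, 14
Weighted sum = 48×871 + 51×2126 + 40×1940 + 27×725 + 48×499 + 75×1319 + 28×1488 + 25×577
  = 41808 + 108426 + 77600 + 19575 + 23952 + 98925 + 41664 + 14425 = 426375
Sum of weights = 871 + 2126 + 1940 + 725 + 499 + 1319 + 1488 + 577 = 9545
Weighted mean = 426375 / 9545 = 44.669984

44.7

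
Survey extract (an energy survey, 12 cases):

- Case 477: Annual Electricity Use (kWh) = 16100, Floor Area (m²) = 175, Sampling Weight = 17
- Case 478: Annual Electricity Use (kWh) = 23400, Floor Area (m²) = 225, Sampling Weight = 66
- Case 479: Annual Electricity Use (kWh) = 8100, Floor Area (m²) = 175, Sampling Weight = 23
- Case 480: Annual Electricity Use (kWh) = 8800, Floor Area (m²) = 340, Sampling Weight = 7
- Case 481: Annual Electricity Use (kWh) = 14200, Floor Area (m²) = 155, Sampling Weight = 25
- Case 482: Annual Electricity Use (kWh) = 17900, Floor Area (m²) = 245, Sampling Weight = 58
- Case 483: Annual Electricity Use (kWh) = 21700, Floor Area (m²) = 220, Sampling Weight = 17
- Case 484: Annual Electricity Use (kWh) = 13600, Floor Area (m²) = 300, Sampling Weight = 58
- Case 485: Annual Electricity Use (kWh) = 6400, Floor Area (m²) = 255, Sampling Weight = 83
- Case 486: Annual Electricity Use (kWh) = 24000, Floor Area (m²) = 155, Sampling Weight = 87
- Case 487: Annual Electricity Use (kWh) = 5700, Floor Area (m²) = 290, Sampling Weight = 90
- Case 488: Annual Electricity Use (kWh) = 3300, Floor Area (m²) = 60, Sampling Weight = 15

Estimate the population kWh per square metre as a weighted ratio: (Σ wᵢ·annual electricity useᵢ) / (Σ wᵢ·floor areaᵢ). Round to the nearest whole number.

62

Σ wᵢ·y = 16100×17 + 23400×66 + 8100×23 + 8800×7 + 14200×25 + 17900×58 + 21700×17 + 13600×58 + 6400×83 + 24000×87 + 5700×90 + 3300×15
  = 7798600
Σ wᵢ·x = 175×17 + 225×66 + 175×23 + 340×7 + 155×25 + 245×58 + 220×17 + 300×58 + 255×83 + 155×87 + 290×90 + 60×15
  = 125105
Ratio = 7798600 / 125105 = 62.336437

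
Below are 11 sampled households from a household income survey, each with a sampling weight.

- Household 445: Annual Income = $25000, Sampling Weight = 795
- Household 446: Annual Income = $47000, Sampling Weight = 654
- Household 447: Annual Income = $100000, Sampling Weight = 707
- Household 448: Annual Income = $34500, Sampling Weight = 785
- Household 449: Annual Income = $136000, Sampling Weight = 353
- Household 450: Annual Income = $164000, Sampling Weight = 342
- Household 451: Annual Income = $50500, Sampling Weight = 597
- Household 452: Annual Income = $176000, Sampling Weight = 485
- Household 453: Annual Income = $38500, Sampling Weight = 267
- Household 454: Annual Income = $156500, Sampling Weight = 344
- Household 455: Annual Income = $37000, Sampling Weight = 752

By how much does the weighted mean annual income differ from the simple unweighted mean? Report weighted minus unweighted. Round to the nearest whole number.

Unweighted sum = 25000 + 47000 + 100000 + 34500 + 136000 + 164000 + 50500 + 176000 + 38500 + 156500 + 37000 = 965000
Unweighted mean = 965000 / 11 = 87727.273
Weighted sum = 25000×795 + 47000×654 + 100000×707 + 34500×785 + 136000×353 + 164000×342 + 50500×597 + 176000×485 + 38500×267 + 156500×344 + 37000×752
  = 459939500
Sum of weights = 795 + 654 + 707 + 785 + 353 + 342 + 597 + 485 + 267 + 344 + 752 = 6081
Weighted mean = 459939500 / 6081 = 75635.504
Difference (weighted minus unweighted) = -12091.769

-12092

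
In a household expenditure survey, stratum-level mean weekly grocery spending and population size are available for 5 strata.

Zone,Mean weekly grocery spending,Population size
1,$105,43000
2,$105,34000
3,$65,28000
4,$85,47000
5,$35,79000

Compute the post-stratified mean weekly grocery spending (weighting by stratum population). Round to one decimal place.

Σ Nₕ·x̄ₕ = 105×43000 + 105×34000 + 65×28000 + 85×47000 + 35×79000
  = 16665000
Σ Nₕ = 43000 + 34000 + 28000 + 47000 + 79000 = 231000
Overall mean = 16665000 / 231000 = 72.142857

72.1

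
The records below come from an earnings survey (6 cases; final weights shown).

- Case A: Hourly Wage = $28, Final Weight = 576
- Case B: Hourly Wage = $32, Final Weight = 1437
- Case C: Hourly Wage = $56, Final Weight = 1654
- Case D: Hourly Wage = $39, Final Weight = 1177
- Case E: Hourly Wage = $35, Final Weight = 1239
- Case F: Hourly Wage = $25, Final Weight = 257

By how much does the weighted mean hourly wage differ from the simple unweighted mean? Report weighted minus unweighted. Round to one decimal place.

Unweighted sum = 28 + 32 + 56 + 39 + 35 + 25 = 215
Unweighted mean = 215 / 6 = 35.833333
Weighted sum = 250429
Sum of weights = 6340
Weighted mean = 250429 / 6340 = 39.499842
Difference (weighted minus unweighted) = 3.6665089

3.7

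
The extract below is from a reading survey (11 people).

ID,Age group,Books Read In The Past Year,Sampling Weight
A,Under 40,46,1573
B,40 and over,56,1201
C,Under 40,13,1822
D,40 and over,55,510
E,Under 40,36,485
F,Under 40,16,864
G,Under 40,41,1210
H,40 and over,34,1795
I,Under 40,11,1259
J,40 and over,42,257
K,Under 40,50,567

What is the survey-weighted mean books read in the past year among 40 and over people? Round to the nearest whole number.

40 and over rows: B, D, H, J
Weighted sum = 56×1201 + 55×510 + 34×1795 + 42×257
  = 167130
Sum of weights = 1201 + 510 + 1795 + 257 = 3763
Weighted mean = 167130 / 3763 = 44.414031

44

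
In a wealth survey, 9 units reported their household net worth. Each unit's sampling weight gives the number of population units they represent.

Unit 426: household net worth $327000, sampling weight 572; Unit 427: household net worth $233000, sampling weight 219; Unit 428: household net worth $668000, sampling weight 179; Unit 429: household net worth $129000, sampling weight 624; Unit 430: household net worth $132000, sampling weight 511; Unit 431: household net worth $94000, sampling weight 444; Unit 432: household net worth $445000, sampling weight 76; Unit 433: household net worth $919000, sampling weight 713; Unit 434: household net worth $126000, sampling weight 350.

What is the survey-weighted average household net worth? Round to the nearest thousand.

Weighted sum = 327000×572 + 233000×219 + 668000×179 + 129000×624 + 132000×511 + 94000×444 + 445000×76 + 919000×713 + 126000×350
  = 187044000 + 51027000 + 119572000 + 80496000 + 67452000 + 41736000 + 33820000 + 655247000 + 44100000 = 1280494000
Sum of weights = 572 + 219 + 179 + 624 + 511 + 444 + 76 + 713 + 350 = 3688
Weighted mean = 1280494000 / 3688 = 347205.53

347000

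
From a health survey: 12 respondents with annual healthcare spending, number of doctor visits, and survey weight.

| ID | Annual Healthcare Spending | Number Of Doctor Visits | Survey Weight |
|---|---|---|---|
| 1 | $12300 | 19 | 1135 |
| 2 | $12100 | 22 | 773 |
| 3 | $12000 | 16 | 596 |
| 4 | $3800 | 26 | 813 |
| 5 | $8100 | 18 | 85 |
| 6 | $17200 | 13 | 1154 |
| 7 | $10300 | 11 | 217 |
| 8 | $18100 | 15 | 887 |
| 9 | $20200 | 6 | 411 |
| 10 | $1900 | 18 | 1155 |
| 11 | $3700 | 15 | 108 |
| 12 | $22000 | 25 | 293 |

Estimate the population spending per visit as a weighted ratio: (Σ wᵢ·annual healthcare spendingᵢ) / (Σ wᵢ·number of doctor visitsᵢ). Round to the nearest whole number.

Σ wᵢ·y = 12300×1135 + 12100×773 + 12000×596 + 3800×813 + 8100×85 + 17200×1154 + 10300×217 + 18100×887 + 20200×411 + 1900×1155 + 3700×108 + 22000×293
  = 13960500 + 9353300 + 7152000 + 3089400 + 688500 + 19848800 + 2235100 + 16054700 + 8302200 + 2194500 + 399600 + 6446000 = 89724600
Σ wᵢ·x = 133670
Ratio = 89724600 / 133670 = 671.23962

671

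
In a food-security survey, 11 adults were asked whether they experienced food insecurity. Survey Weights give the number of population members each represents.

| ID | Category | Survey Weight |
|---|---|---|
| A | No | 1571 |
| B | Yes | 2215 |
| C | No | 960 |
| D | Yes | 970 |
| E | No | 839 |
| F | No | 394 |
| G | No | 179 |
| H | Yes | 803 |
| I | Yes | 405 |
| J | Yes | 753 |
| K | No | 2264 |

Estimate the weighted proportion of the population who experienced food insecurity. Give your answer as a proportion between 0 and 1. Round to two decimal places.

Sum of weights for 'Yes' = 2215 + 970 + 803 + 405 + 753 = 5146
Total weight = 1571 + 2215 + 960 + 970 + 839 + 394 + 179 + 803 + 405 + 753 + 2264 = 11353
Weighted proportion = 5146 / 11353 = 0.45327226

0.45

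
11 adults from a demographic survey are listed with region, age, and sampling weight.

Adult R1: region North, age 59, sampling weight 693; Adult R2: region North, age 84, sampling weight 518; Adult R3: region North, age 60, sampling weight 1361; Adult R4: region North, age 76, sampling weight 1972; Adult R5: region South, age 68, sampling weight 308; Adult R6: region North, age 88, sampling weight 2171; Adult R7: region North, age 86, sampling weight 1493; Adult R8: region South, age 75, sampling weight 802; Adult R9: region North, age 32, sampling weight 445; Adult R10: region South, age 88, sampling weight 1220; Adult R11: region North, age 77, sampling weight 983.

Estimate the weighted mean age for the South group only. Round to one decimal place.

South rows: R5, R8, R10
Weighted sum = 68×308 + 75×802 + 88×1220
  = 20944 + 60150 + 107360 = 188454
Sum of weights = 308 + 802 + 1220 = 2330
Weighted mean = 188454 / 2330 = 80.881545

80.9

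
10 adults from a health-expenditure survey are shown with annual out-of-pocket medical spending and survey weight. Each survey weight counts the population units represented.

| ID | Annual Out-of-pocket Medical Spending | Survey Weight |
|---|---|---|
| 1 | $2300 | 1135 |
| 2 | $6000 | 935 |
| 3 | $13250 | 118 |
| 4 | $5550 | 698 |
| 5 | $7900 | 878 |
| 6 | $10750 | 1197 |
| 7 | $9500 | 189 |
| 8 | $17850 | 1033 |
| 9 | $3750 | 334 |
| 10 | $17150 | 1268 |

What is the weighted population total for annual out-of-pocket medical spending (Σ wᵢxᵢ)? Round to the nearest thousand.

Weighted total = 2300×1135 + 6000×935 + 13250×118 + 5550×698 + 7900×878 + 10750×1197 + 9500×189 + 17850×1033 + 3750×334 + 17150×1268
  = 76695100

76695000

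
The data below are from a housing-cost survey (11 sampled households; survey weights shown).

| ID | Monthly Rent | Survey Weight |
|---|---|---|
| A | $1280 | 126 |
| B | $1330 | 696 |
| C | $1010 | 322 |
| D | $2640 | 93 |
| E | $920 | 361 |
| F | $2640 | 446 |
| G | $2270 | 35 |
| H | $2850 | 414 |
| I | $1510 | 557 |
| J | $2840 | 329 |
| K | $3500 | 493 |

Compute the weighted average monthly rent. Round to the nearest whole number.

Weighted sum = 1280×126 + 1330×696 + 1010×322 + 2640×93 + 920×361 + 2640×446 + 2270×35 + 2850×414 + 1510×557 + 2840×329 + 3500×493
  = 7927540
Sum of weights = 126 + 696 + 322 + 93 + 361 + 446 + 35 + 414 + 557 + 329 + 493 = 3872
Weighted mean = 7927540 / 3872 = 2047.4019

2047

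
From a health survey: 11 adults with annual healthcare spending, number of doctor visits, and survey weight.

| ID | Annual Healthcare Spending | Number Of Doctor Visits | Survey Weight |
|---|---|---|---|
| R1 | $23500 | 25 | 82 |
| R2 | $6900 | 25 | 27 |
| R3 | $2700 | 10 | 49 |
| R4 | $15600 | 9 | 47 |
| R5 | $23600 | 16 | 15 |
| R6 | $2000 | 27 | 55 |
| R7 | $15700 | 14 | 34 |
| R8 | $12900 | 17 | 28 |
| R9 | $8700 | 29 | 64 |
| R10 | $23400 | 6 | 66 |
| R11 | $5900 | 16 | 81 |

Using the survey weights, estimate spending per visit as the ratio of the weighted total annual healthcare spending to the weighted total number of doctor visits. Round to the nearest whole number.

Σ wᵢ·y = 23500×82 + 6900×27 + 2700×49 + 15600×47 + 23600×15 + 2000×55 + 15700×34 + 12900×28 + 8700×64 + 23400×66 + 5900×81
  = 1927000 + 186300 + 132300 + 733200 + 354000 + 110000 + 533800 + 361200 + 556800 + 1544400 + 477900 = 6916900
Σ wᵢ·x = 25×82 + 25×27 + 10×49 + 9×47 + 16×15 + 27×55 + 14×34 + 17×28 + 29×64 + 6×66 + 16×81
  = 9863
Ratio = 6916900 / 9863 = 701.29778

701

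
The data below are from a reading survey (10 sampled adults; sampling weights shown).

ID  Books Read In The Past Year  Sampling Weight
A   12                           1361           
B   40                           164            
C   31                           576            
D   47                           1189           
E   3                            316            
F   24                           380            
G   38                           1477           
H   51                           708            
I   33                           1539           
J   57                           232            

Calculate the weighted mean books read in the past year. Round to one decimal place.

Weighted sum = 12×1361 + 40×164 + 31×576 + 47×1189 + 3×316 + 24×380 + 38×1477 + 51×708 + 33×1539 + 57×232
  = 16332 + 6560 + 17856 + 55883 + 948 + 9120 + 56126 + 36108 + 50787 + 13224 = 262944
Sum of weights = 1361 + 164 + 576 + 1189 + 316 + 380 + 1477 + 708 + 1539 + 232 = 7942
Weighted mean = 262944 / 7942 = 33.108033

33.1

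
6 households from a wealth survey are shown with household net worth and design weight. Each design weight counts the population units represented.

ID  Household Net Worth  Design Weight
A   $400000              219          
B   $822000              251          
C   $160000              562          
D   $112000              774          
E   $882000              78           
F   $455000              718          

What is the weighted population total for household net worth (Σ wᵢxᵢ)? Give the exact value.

866016000

Weighted total = 400000×219 + 822000×251 + 160000×562 + 112000×774 + 882000×78 + 455000×718
  = 866016000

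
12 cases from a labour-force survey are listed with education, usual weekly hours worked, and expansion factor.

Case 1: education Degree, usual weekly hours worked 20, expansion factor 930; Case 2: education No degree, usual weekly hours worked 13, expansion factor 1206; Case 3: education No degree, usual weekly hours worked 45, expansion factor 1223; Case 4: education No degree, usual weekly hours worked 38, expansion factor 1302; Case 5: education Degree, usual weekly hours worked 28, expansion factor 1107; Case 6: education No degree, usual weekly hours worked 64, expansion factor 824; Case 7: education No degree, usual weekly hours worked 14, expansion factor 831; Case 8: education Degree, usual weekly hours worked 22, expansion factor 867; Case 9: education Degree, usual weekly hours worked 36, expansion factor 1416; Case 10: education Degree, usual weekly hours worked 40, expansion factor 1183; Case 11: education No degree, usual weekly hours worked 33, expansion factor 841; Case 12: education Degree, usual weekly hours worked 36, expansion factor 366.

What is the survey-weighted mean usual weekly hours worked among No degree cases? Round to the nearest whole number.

34

No degree rows: 2, 3, 4, 6, 7, 11
Weighted sum = 13×1206 + 45×1223 + 38×1302 + 64×824 + 14×831 + 33×841
  = 15678 + 55035 + 49476 + 52736 + 11634 + 27753 = 212312
Sum of weights = 1206 + 1223 + 1302 + 824 + 831 + 841 = 6227
Weighted mean = 212312 / 6227 = 34.095391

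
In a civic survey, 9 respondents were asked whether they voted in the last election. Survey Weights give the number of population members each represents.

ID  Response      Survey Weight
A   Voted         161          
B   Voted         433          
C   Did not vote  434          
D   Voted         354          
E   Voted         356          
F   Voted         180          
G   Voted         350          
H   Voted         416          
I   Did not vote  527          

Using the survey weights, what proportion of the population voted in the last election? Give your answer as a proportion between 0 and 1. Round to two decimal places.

0.70

Sum of weights for 'Voted' = 161 + 433 + 354 + 356 + 180 + 350 + 416 = 2250
Total weight = 3211
Weighted proportion = 2250 / 3211 = 0.70071629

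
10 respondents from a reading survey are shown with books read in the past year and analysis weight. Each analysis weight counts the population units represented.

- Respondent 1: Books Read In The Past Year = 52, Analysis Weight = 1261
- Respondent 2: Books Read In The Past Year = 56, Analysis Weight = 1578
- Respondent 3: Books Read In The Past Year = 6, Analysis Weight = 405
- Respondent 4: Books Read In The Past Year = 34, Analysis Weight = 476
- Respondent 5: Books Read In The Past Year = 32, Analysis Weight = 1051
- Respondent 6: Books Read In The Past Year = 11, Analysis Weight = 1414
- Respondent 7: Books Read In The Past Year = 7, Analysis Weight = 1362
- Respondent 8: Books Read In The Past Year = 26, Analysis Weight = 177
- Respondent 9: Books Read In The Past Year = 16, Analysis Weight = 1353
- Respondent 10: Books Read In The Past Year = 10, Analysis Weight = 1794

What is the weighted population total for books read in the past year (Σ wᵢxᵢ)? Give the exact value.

275464

Weighted total = 52×1261 + 56×1578 + 6×405 + 34×476 + 32×1051 + 11×1414 + 7×1362 + 26×177 + 16×1353 + 10×1794
  = 275464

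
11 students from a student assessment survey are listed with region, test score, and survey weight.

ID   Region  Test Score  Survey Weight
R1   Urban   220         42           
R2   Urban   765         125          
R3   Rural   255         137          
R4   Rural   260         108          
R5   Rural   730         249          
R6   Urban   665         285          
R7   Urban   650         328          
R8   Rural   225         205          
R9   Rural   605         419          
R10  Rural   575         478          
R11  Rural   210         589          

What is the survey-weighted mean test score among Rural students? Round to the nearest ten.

430

Rural rows: R3, R4, R5, R8, R9, R10, R11
Weighted sum = 255×137 + 260×108 + 730×249 + 225×205 + 605×419 + 575×478 + 210×589
  = 942945
Sum of weights = 137 + 108 + 249 + 205 + 419 + 478 + 589 = 2185
Weighted mean = 942945 / 2185 = 431.55378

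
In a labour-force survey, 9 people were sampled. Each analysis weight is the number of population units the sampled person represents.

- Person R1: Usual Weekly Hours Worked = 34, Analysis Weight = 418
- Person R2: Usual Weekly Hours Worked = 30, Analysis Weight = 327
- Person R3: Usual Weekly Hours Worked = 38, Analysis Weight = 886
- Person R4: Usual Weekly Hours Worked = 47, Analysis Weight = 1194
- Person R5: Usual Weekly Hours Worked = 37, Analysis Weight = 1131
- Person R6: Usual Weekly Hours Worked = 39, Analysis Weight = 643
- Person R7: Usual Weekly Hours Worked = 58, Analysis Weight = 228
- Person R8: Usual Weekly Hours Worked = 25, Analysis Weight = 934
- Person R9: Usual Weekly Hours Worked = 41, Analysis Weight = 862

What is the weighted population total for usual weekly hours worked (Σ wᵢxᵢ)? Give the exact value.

252648

Weighted total = 34×418 + 30×327 + 38×886 + 47×1194 + 37×1131 + 39×643 + 58×228 + 25×934 + 41×862
  = 14212 + 9810 + 33668 + 56118 + 41847 + 25077 + 13224 + 23350 + 35342 = 252648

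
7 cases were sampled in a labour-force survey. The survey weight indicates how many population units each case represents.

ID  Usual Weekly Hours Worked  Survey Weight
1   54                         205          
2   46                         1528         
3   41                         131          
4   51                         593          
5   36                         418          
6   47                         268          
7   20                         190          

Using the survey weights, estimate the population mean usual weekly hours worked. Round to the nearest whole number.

45

Weighted sum = 54×205 + 46×1528 + 41×131 + 51×593 + 36×418 + 47×268 + 20×190
  = 11070 + 70288 + 5371 + 30243 + 15048 + 12596 + 3800 = 148416
Sum of weights = 205 + 1528 + 131 + 593 + 418 + 268 + 190 = 3333
Weighted mean = 148416 / 3333 = 44.529253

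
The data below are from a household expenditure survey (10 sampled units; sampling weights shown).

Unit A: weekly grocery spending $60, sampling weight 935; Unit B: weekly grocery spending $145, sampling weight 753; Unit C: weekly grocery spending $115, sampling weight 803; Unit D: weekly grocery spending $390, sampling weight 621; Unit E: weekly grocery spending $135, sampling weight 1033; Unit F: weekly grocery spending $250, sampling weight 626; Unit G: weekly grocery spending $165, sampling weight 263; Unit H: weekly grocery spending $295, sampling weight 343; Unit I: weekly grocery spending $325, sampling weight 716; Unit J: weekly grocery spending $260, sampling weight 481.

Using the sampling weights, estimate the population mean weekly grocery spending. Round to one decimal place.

197.5

Weighted sum = 60×935 + 145×753 + 115×803 + 390×621 + 135×1033 + 250×626 + 165×263 + 295×343 + 325×716 + 260×481
  = 56100 + 109185 + 92345 + 242190 + 139455 + 156500 + 43395 + 101185 + 232700 + 125060 = 1298115
Sum of weights = 935 + 753 + 803 + 621 + 1033 + 626 + 263 + 343 + 716 + 481 = 6574
Weighted mean = 1298115 / 6574 = 197.46197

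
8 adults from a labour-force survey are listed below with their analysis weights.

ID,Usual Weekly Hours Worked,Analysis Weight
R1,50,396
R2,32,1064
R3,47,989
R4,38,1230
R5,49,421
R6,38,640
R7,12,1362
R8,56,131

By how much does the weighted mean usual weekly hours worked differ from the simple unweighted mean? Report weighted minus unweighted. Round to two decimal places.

Unweighted sum = 50 + 32 + 47 + 38 + 49 + 38 + 12 + 56 = 322
Unweighted mean = 322 / 8 = 40.25
Weighted sum = 50×396 + 32×1064 + 47×989 + 38×1230 + 49×421 + 38×640 + 12×1362 + 56×131
  = 215700
Sum of weights = 396 + 1064 + 989 + 1230 + 421 + 640 + 1362 + 131 = 6233
Weighted mean = 215700 / 6233 = 34.606129
Difference (weighted minus unweighted) = -5.6438713

-5.64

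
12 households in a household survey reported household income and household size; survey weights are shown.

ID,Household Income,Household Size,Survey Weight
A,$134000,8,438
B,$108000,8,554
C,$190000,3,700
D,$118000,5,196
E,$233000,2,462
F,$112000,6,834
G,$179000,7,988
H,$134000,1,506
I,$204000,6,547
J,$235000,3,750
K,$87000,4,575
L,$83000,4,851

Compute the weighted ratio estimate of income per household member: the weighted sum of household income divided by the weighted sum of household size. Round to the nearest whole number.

Σ wᵢ·y = 134000×438 + 108000×554 + 190000×700 + 118000×196 + 233000×462 + 112000×834 + 179000×988 + 134000×506 + 204000×547 + 235000×750 + 87000×575 + 83000×851
  = 58692000 + 59832000 + 133000000 + 23128000 + 107646000 + 93408000 + 176852000 + 67804000 + 111588000 + 176250000 + 50025000 + 70633000 = 1128858000
Σ wᵢ·x = 8×438 + 8×554 + 3×700 + 5×196 + 2×462 + 6×834 + 7×988 + 1×506 + 6×547 + 3×750 + 4×575 + 4×851
  = 3504 + 4432 + 2100 + 980 + 924 + 5004 + 6916 + 506 + 3282 + 2250 + 2300 + 3404 = 35602
Ratio = 1128858000 / 35602 = 31707.713

31708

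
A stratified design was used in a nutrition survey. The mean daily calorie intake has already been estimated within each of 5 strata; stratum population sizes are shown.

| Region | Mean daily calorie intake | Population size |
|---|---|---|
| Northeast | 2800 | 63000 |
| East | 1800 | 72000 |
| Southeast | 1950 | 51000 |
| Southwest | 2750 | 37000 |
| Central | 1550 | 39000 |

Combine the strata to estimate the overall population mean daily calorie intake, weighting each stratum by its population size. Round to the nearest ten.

2170

Σ Nₕ·x̄ₕ = 2800×63000 + 1800×72000 + 1950×51000 + 2750×37000 + 1550×39000
  = 567650000
Σ Nₕ = 262000
Overall mean = 567650000 / 262000 = 2166.6031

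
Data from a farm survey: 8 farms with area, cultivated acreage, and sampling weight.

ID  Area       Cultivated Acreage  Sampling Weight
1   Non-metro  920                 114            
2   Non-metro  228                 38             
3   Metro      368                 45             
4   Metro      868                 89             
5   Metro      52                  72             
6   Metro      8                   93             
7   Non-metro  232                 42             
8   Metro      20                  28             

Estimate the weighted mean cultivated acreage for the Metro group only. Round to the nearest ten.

300

Metro rows: 3, 4, 5, 6, 8
Weighted sum = 368×45 + 868×89 + 52×72 + 8×93 + 20×28
  = 16560 + 77252 + 3744 + 744 + 560 = 98860
Sum of weights = 45 + 89 + 72 + 93 + 28 = 327
Weighted mean = 98860 / 327 = 302.32416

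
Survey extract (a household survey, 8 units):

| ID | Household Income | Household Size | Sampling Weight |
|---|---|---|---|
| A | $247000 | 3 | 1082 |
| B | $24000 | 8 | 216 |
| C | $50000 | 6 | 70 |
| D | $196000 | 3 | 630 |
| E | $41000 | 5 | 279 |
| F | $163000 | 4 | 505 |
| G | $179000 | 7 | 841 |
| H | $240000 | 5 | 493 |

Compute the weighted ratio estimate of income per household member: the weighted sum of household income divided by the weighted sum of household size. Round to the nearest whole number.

40000

Σ wᵢ·y = 247000×1082 + 24000×216 + 50000×70 + 196000×630 + 41000×279 + 163000×505 + 179000×841 + 240000×493
  = 267254000 + 5184000 + 3500000 + 123480000 + 11439000 + 82315000 + 150539000 + 118320000 = 762031000
Σ wᵢ·x = 3×1082 + 8×216 + 6×70 + 3×630 + 5×279 + 4×505 + 7×841 + 5×493
  = 19051
Ratio = 762031000 / 19051 = 39999.528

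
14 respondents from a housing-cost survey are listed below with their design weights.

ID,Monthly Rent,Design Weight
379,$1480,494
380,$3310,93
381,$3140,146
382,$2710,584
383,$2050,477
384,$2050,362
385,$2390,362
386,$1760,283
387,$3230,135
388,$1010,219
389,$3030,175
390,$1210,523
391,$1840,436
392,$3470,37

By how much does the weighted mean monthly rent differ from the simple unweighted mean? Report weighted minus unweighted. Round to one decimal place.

-273.7

Unweighted sum = 32680
Unweighted mean = 32680 / 14 = 2334.2857
Weighted sum = 8914190
Sum of weights = 4326
Weighted mean = 8914190 / 4326 = 2060.608
Difference (weighted minus unweighted) = -273.67776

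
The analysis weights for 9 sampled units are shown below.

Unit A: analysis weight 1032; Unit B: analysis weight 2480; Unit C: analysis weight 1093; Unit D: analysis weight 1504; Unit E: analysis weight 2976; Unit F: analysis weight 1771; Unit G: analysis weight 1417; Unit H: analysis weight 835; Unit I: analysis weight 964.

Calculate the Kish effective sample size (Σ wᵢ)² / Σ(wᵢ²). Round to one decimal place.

7.5

Σ wᵢ = 1032 + 2480 + 1093 + 1504 + 2976 + 1771 + 1417 + 835 + 964 = 14072
Σ wᵢ² = 1065024 + 6150400 + 1194649 + 2262016 + 8856576 + 3136441 + 2007889 + 697225 + 929296 = 26299516
n_eff = 14072² / 26299516 = 198021184 / 26299516 = 7.5294612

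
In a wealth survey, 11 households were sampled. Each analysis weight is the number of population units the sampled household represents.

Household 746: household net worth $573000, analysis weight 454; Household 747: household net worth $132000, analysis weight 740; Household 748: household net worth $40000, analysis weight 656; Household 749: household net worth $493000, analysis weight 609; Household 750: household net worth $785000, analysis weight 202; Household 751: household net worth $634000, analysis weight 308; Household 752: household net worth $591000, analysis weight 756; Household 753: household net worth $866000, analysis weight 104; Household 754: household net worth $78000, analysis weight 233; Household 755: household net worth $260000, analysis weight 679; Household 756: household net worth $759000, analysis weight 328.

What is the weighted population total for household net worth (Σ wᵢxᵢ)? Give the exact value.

2018667000

Weighted total = 573000×454 + 132000×740 + 40000×656 + 493000×609 + 785000×202 + 634000×308 + 591000×756 + 866000×104 + 78000×233 + 260000×679 + 759000×328
  = 260142000 + 97680000 + 26240000 + 300237000 + 158570000 + 195272000 + 446796000 + 90064000 + 18174000 + 176540000 + 248952000 = 2018667000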